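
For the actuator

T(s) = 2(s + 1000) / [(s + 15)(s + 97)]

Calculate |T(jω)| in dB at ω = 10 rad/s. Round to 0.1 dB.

At s = jω = j10:
zero (s+1000): 1000 + j10 → |·| = √(1000²+10²) = √1000100 ≈ 1000, ∠ = arctan(10/1000) ≈ 0.57°
pole (s+15): 15 + j10 → |·| = √(15²+10²) = √325 ≈ 18.028, ∠ = arctan(10/15) ≈ 33.69°
pole (s+97): 97 + j10 → |·| = √(97²+10²) = √9509 ≈ 97.514, ∠ = arctan(10/97) ≈ 5.89°
|T| = 2 · 1000 / 1758 ≈ 1.1377
Gain = 20 log₁₀(1.1377) ≈ 1.12 dB

1.1 dB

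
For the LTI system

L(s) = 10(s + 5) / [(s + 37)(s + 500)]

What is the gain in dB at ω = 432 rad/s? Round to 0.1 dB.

At s = jω = j432:
zero (s+5): 5 + j432 → |·| = √(5²+432²) = √186649 ≈ 432.03, ∠ = arctan(432/5) ≈ 89.34°
pole (s+37): 37 + j432 → |·| = √(37²+432²) = √187993 ≈ 433.58, ∠ = arctan(432/37) ≈ 85.10°
pole (s+500): 500 + j432 → |·| = √(500²+432²) = √436624 ≈ 660.78, ∠ = arctan(432/500) ≈ 40.83°
|L| = 10 · 432.03 / 2.865e+05 ≈ 0.01508
Gain = 20 log₁₀(0.01508) ≈ -36.43 dB

-36.4 dB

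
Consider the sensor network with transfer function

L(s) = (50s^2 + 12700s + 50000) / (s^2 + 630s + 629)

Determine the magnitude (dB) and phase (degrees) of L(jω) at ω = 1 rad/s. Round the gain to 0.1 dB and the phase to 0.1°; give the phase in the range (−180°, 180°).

35.3 dB, -30.8°

Substitute s = j1:
Numerator: 50(j1)^2 + 12700(j1) + 50000 = 49950 + j12700
Denominator: (j1)^2 + 630(j1) + 629 = 628 + j630
|N| = √(49950² + 12700²) ≈ 51539, ∠N ≈ 14.27°
|D| = √(628² + 630²) ≈ 889.54, ∠D ≈ 45.09°
|L| = 51539 / 889.54 ≈ 57.939
Gain = 20 log₁₀(57.939) ≈ 35.26 dB
∠L = 14.27° − 45.09° = -30.82°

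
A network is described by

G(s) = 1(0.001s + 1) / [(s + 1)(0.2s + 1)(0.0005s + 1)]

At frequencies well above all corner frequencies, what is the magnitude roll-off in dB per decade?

-40 dB/decade

Each pole contributes −20 dB/decade at high frequency; each zero contributes +20 dB/decade.
Net: 1 zero(s) − 3 pole(s) → -40 dB/decade.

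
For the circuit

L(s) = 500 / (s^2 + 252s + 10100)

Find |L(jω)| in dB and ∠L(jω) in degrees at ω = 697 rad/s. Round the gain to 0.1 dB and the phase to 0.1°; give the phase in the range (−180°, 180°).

-60.1 dB, -159.7°

Substitute s = j697:
Numerator: 500 = 500 + j0
Denominator: (j697)^2 + 252(j697) + 10100 = -475709 + j175644
|N| = √(500² + 0²) ≈ 500, ∠N ≈ 0.00°
|D| = √(475709² + 175644²) ≈ 5.071e+05, ∠D ≈ 159.73°
|L| = 500 / 5.071e+05 ≈ 0.000986
Gain = 20 log₁₀(0.000986) ≈ -60.12 dB
∠L = 0.00° − 159.73° = -159.73°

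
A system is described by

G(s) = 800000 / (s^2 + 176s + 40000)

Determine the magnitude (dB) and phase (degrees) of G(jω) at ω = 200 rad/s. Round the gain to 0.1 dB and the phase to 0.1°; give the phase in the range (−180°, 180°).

At s = jω = j200:
quadratic: (j200)² + 176·j200 + 40000 = 0 + j35200 → |·| ≈ 35200, ∠ ≈ 90.00°
|G| = 800000 / 35200 ≈ 22.727
Gain = 20 log₁₀(22.727) ≈ 27.13 dB
∠G = 0.00° − 90.00° = -90.00°

27.1 dB, -90.0°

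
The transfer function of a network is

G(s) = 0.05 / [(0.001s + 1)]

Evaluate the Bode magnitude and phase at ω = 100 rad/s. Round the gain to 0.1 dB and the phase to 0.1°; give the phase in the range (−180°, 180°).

At ω = 100 rad/s:
pole (1 + j100·0.001) = 1 + j0.1 → |·| ≈ 1.005, ∠ ≈ 5.71°
|G| = 0.05 · 1 / (1.005) ≈ 0.049751
Gain = 20 log₁₀(0.049751) ≈ -26.06 dB
∠G = (0°) − (5.71°) = -5.71°

-26.1 dB, -5.7°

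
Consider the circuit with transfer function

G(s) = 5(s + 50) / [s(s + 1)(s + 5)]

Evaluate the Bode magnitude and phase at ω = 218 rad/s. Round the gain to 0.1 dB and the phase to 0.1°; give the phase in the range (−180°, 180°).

At s = jω = j218:
zero (s+50): 50 + j218 → |·| = √(50²+218²) = √50024 ≈ 223.66, ∠ = arctan(218/50) ≈ 77.08°
pole (s+1): 1 + j218 → |·| = √(1²+218²) = √47525 ≈ 218, ∠ = arctan(218/1) ≈ 89.74°
pole (s+5): 5 + j218 → |·| = √(5²+218²) = √47549 ≈ 218.06, ∠ = arctan(218/5) ≈ 88.69°
pole at origin: |s| = 218, ∠ = 90.00° (in denominator)
|G| = 5 · 223.66 / 1.0363e+07 ≈ 0.00010791
Gain = 20 log₁₀(0.00010791) ≈ -79.34 dB
∠G = 77.08° − 268.43° = -191.35° ≡ 168.65° (principal value)

-79.3 dB, 168.7°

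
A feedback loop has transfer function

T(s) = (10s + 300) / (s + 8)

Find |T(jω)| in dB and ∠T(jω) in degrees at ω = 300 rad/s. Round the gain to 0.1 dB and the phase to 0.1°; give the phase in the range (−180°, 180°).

20.0 dB, -4.2°

Substitute s = j300:
Numerator: 10(j300) + 300 = 300 + j3000
Denominator: (j300) + 8 = 8 + j300
|N| = √(300² + 3000²) ≈ 3015, ∠N ≈ 84.29°
|D| = √(8² + 300²) ≈ 300.11, ∠D ≈ 88.47°
|T| = 3015 / 300.11 ≈ 10.046
Gain = 20 log₁₀(10.046) ≈ 20.04 dB
∠T = 84.29° − 88.47° = -4.18°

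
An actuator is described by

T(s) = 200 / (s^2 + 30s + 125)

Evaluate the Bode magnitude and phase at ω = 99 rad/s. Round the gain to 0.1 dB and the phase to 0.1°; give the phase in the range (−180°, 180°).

-34.1 dB, -162.9°

Substitute s = j99:
Numerator: 200 = 200 + j0
Denominator: (j99)^2 + 30(j99) + 125 = -9676 + j2970
|N| = √(200² + 0²) ≈ 200, ∠N ≈ 0.00°
|D| = √(9676² + 2970²) ≈ 10122, ∠D ≈ 162.94°
|T| = 200 / 10122 ≈ 0.019759
Gain = 20 log₁₀(0.019759) ≈ -34.08 dB
∠T = 0.00° − 162.94° = -162.94°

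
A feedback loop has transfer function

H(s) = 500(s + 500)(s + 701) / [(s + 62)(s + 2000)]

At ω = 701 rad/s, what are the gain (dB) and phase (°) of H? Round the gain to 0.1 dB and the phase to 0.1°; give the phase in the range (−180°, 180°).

49.1 dB, -4.8°

At s = jω = j701:
zero (s+500): 500 + j701 → |·| = √(500²+701²) = √741401 ≈ 861.05, ∠ = arctan(701/500) ≈ 54.50°
zero (s+701): 701 + j701 → |·| = √(701²+701²) = √982802 ≈ 991.36, ∠ = arctan(701/701) ≈ 45.00°
pole (s+62): 62 + j701 → |·| = √(62²+701²) = √495245 ≈ 703.74, ∠ = arctan(701/62) ≈ 84.95°
pole (s+2000): 2000 + j701 → |·| = √(2000²+701²) = √4491401 ≈ 2119.3, ∠ = arctan(701/2000) ≈ 19.32°
|H| = 500 · 8.5361e+05 / 1.4914e+06 ≈ 286.18
Gain = 20 log₁₀(286.18) ≈ 49.13 dB
∠H = 99.50° − 104.27° = -4.77°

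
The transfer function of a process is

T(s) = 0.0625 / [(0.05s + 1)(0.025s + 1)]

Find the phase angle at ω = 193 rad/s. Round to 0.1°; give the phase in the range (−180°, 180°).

At ω = 193 rad/s:
pole (1 + j193·0.05) = 1 + j9.65 → |·| ≈ 9.7017, ∠ ≈ 84.08°
pole (1 + j193·0.025) = 1 + j4.825 → |·| ≈ 4.9275, ∠ ≈ 78.29°
∠T = (0°) − (84.08° + 78.29°) = -162.37°

-162.4°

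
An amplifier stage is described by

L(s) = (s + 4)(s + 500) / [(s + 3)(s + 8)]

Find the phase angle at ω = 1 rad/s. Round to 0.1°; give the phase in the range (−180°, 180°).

At s = jω = j1:
zero (s+4): 4 + j1 → |·| = √(4²+1²) = √17 ≈ 4.1231, ∠ = arctan(1/4) ≈ 14.04°
zero (s+500): 500 + j1 → |·| = √(500²+1²) = √250001 ≈ 500, ∠ = arctan(1/500) ≈ 0.11°
pole (s+3): 3 + j1 → |·| = √(3²+1²) = √10 ≈ 3.1623, ∠ = arctan(1/3) ≈ 18.43°
pole (s+8): 8 + j1 → |·| = √(8²+1²) = √65 ≈ 8.0623, ∠ = arctan(1/8) ≈ 7.13°
∠L = 14.15° − 25.56° = -11.41°

-11.4°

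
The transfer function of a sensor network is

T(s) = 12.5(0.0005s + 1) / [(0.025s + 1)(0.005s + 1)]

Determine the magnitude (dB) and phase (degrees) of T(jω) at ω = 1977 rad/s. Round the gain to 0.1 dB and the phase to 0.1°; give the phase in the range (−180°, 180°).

At ω = 1977 rad/s:
zero (1 + j1977·0.0005) = 1 + j0.9885 → |·| ≈ 1.4061, ∠ ≈ 44.67°
pole (1 + j1977·0.025) = 1 + j49.425 → |·| ≈ 49.435, ∠ ≈ 88.84°
pole (1 + j1977·0.005) = 1 + j9.885 → |·| ≈ 9.9355, ∠ ≈ 84.22°
|T| = 12.5 · 1.4061 / (49.435 · 9.9355) ≈ 0.035785
Gain = 20 log₁₀(0.035785) ≈ -28.93 dB
∠T = (44.67°) − (88.84° + 84.22°) = -128.39°

-28.9 dB, -128.4°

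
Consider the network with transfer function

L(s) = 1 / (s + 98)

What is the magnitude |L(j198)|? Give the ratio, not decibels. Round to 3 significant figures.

At s = jω = j198:
pole (s+98): 98 + j198 → |·| = √(98²+198²) = √48808 ≈ 220.93, ∠ = arctan(198/98) ≈ 63.67°
|L| = 1 / 220.93 ≈ 0.0045263

0.00453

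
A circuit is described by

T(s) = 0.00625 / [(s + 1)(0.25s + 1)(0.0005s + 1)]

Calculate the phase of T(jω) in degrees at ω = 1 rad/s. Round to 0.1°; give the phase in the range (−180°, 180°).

At ω = 1 rad/s:
pole (1 + j1·1) = 1 + j1 → |·| ≈ 1.4142, ∠ ≈ 45.00°
pole (1 + j1·0.25) = 1 + j0.25 → |·| ≈ 1.0308, ∠ ≈ 14.04°
pole (1 + j1·0.0005) = 1 + j0.0005 → |·| ≈ 1, ∠ ≈ 0.03°
∠T = (0°) − (45.00° + 14.04° + 0.03°) = -59.07°

-59.1°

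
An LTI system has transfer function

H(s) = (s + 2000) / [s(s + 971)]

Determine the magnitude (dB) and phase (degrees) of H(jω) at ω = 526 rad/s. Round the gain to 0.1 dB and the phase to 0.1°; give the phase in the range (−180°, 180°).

-49.0 dB, -103.7°

At s = jω = j526:
zero (s+2000): 2000 + j526 → |·| = √(2000²+526²) = √4276676 ≈ 2068, ∠ = arctan(526/2000) ≈ 14.74°
pole (s+971): 971 + j526 → |·| = √(971²+526²) = √1219517 ≈ 1104.3, ∠ = arctan(526/971) ≈ 28.44°
pole at origin: |s| = 526, ∠ = 90.00° (in denominator)
|H| = 1 · 2068 / 5.8086e+05 ≈ 0.0035602
Gain = 20 log₁₀(0.0035602) ≈ -48.97 dB
∠H = 14.74° − 118.44° = -103.70°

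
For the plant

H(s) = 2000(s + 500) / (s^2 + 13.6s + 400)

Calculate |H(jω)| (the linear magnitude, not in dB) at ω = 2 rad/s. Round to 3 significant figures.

At s = jω = j2:
zero (s+500): 500 + j2 → |·| = √(500²+2²) = √250004 ≈ 500, ∠ = arctan(2/500) ≈ 0.23°
quadratic: (j2)² + 13.6·j2 + 400 = 396 + j27.2 → |·| ≈ 396.93, ∠ ≈ 3.93°
|H| = 2000 · 500 / 396.93 ≈ 2519.3

2.52e+03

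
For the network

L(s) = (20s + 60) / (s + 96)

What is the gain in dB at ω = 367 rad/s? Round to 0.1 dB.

Substitute s = j367:
Numerator: 20(j367) + 60 = 60 + j7340
Denominator: (j367) + 96 = 96 + j367
|N| = √(60² + 7340²) ≈ 7340.2, ∠N ≈ 89.53°
|D| = √(96² + 367²) ≈ 379.35, ∠D ≈ 75.34°
|L| = 7340.2 / 379.35 ≈ 19.349
Gain = 20 log₁₀(19.349) ≈ 25.73 dB

25.7 dB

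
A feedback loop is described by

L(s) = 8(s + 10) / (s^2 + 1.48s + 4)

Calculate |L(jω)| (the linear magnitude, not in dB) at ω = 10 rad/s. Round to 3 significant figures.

1.16

At s = jω = j10:
zero (s+10): 10 + j10 → |·| = √(10²+10²) = √200 ≈ 14.142, ∠ = arctan(10/10) ≈ 45.00°
quadratic: (j10)² + 1.48·j10 + 4 = -96 + j14.8 → |·| ≈ 97.134, ∠ ≈ 171.24°
|L| = 8 · 14.142 / 97.134 ≈ 1.1647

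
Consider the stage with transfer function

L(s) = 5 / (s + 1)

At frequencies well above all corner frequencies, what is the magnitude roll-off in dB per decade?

-20 dB/decade

Each pole contributes −20 dB/decade at high frequency; each zero contributes +20 dB/decade.
Net: 0 zero(s) − 1 pole(s) → -20 dB/decade.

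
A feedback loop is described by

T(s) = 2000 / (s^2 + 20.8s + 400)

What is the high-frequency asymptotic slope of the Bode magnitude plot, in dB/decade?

-40 dB/decade

Each pole contributes −20 dB/decade at high frequency; each zero contributes +20 dB/decade.
Net: 0 zero(s) − 2 pole(s) → -40 dB/decade.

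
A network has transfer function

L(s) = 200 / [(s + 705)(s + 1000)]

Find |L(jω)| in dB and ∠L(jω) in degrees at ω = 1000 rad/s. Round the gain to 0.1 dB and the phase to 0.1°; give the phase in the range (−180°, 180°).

At s = jω = j1000:
pole (s+705): 705 + j1000 → |·| = √(705²+1000²) = √1497025 ≈ 1223.5, ∠ = arctan(1000/705) ≈ 54.82°
pole (s+1000): 1000 + j1000 → |·| = √(1000²+1000²) = √2000000 ≈ 1414.2, ∠ = arctan(1000/1000) ≈ 45.00°
|L| = 200 / 1.7303e+06 ≈ 0.00011559
Gain = 20 log₁₀(0.00011559) ≈ -78.74 dB
∠L = 0.00° − 99.82° = -99.82°

-78.7 dB, -99.8°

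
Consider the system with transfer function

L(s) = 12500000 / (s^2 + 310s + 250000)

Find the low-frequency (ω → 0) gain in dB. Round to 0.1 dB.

L(0) = 12500000 / 250000 = 50
20 log₁₀(50) ≈ 33.98 dB

34.0 dB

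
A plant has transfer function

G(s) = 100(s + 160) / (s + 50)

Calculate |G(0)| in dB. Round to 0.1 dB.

G(0) = 100·160 / (50) = 320
20 log₁₀(320) ≈ 50.10 dB

50.1 dB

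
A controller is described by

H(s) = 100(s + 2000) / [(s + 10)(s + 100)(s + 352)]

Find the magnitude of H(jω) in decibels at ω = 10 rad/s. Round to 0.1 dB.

-8.0 dB

At s = jω = j10:
zero (s+2000): 2000 + j10 → |·| = √(2000²+10²) = √4000100 ≈ 2000, ∠ = arctan(10/2000) ≈ 0.29°
pole (s+10): 10 + j10 → |·| = √(10²+10²) = √200 ≈ 14.142, ∠ = arctan(10/10) ≈ 45.00°
pole (s+100): 100 + j10 → |·| = √(100²+10²) = √10100 ≈ 100.5, ∠ = arctan(10/100) ≈ 5.71°
pole (s+352): 352 + j10 → |·| = √(352²+10²) = √124004 ≈ 352.14, ∠ = arctan(10/352) ≈ 1.63°
|H| = 100 · 2000 / 5.0049e+05 ≈ 0.39961
Gain = 20 log₁₀(0.39961) ≈ -7.97 dB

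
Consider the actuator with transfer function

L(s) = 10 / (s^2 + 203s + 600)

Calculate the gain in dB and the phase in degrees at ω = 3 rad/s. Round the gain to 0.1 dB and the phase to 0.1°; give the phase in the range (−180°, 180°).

-38.6 dB, -45.9°

Substitute s = j3:
Numerator: 10 = 10 + j0
Denominator: (j3)^2 + 203(j3) + 600 = 591 + j609
|N| = √(10² + 0²) ≈ 10, ∠N ≈ 0.00°
|D| = √(591² + 609²) ≈ 848.62, ∠D ≈ 45.86°
|L| = 10 / 848.62 ≈ 0.011784
Gain = 20 log₁₀(0.011784) ≈ -38.57 dB
∠L = 0.00° − 45.86° = -45.86°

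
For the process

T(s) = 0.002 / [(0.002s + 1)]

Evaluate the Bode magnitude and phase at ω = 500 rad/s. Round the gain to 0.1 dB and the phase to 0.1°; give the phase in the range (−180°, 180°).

At ω = 500 rad/s:
pole (1 + j500·0.002) = 1 + j1 → |·| ≈ 1.4142, ∠ ≈ 45.00°
|T| = 0.002 · 1 / (1.4142) ≈ 0.0014142
Gain = 20 log₁₀(0.0014142) ≈ -56.99 dB
∠T = (0°) − (45.00°) = -45.00°

-57.0 dB, -45.0°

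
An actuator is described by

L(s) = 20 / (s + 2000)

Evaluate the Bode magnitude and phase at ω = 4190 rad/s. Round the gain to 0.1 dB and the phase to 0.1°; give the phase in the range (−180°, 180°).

-47.3 dB, -64.5°

Substitute s = j4190:
Numerator: 20 = 20 + j0
Denominator: (j4190) + 2000 = 2000 + j4190
|N| = √(20² + 0²) ≈ 20, ∠N ≈ 0.00°
|D| = √(2000² + 4190²) ≈ 4642.9, ∠D ≈ 64.48°
|L| = 20 / 4642.9 ≈ 0.0043077
Gain = 20 log₁₀(0.0043077) ≈ -47.32 dB
∠L = 0.00° − 64.48° = -64.48°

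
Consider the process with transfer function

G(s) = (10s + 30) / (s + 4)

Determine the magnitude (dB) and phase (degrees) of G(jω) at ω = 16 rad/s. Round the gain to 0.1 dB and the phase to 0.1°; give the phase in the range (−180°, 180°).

19.9 dB, 3.4°

Substitute s = j16:
Numerator: 10(j16) + 30 = 30 + j160
Denominator: (j16) + 4 = 4 + j16
|N| = √(30² + 160²) ≈ 162.79, ∠N ≈ 79.38°
|D| = √(4² + 16²) ≈ 16.492, ∠D ≈ 75.96°
|G| = 162.79 / 16.492 ≈ 9.8708
Gain = 20 log₁₀(9.8708) ≈ 19.89 dB
∠G = 79.38° − 75.96° = 3.42°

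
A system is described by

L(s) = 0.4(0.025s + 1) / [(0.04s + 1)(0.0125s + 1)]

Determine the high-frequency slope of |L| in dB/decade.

Each pole contributes −20 dB/decade at high frequency; each zero contributes +20 dB/decade.
Net: 1 zero(s) − 2 pole(s) → -20 dB/decade.

-20 dB/decade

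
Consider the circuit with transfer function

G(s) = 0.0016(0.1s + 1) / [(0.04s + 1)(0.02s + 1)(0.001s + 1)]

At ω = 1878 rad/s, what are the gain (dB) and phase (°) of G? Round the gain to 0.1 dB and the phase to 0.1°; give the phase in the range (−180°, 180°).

-86.0 dB, -150.0°

At ω = 1878 rad/s:
zero (1 + j1878·0.1) = 1 + j187.8 → |·| ≈ 187.8, ∠ ≈ 89.69°
pole (1 + j1878·0.04) = 1 + j75.12 → |·| ≈ 75.127, ∠ ≈ 89.24°
pole (1 + j1878·0.02) = 1 + j37.56 → |·| ≈ 37.573, ∠ ≈ 88.47°
pole (1 + j1878·0.001) = 1 + j1.878 → |·| ≈ 2.1276, ∠ ≈ 61.97°
|G| = 0.0016 · 187.8 / (75.127 · 37.573 · 2.1276) ≈ 5.0033e-05
Gain = 20 log₁₀(5.0033e-05) ≈ -86.01 dB
∠G = (89.69°) − (89.24° + 88.47° + 61.97°) = -149.99°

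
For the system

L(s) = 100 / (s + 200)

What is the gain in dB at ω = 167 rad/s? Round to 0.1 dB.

At s = jω = j167:
pole (s+200): 200 + j167 → |·| = √(200²+167²) = √67889 ≈ 260.56, ∠ = arctan(167/200) ≈ 39.86°
|L| = 100 / 260.56 ≈ 0.38379
Gain = 20 log₁₀(0.38379) ≈ -8.32 dB

-8.3 dB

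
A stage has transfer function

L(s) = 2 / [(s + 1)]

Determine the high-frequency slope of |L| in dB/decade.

Each pole contributes −20 dB/decade at high frequency; each zero contributes +20 dB/decade.
Net: 0 zero(s) − 1 pole(s) → -20 dB/decade.

-20 dB/decade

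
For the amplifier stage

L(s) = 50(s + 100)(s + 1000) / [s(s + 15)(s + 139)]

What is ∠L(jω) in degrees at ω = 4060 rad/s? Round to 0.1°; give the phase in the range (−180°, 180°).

At s = jω = j4060:
zero (s+100): 100 + j4060 → |·| = √(100²+4060²) = √16493600 ≈ 4061.2, ∠ = arctan(4060/100) ≈ 88.59°
zero (s+1000): 1000 + j4060 → |·| = √(1000²+4060²) = √17483600 ≈ 4181.3, ∠ = arctan(4060/1000) ≈ 76.16°
pole (s+15): 15 + j4060 → |·| = √(15²+4060²) = √16483825 ≈ 4060, ∠ = arctan(4060/15) ≈ 89.79°
pole (s+139): 139 + j4060 → |·| = √(139²+4060²) = √16502921 ≈ 4062.4, ∠ = arctan(4060/139) ≈ 88.04°
pole at origin: |s| = 4060, ∠ = 90.00° (in denominator)
∠L = 164.75° − 267.83° = -103.08°

-103.1°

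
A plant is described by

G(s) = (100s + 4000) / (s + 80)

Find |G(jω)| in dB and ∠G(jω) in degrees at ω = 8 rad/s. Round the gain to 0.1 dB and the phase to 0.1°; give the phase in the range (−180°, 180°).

34.1 dB, 5.6°

Substitute s = j8:
Numerator: 100(j8) + 4000 = 4000 + j800
Denominator: (j8) + 80 = 80 + j8
|N| = √(4000² + 800²) ≈ 4079.2, ∠N ≈ 11.31°
|D| = √(80² + 8²) ≈ 80.399, ∠D ≈ 5.71°
|G| = 4079.2 / 80.399 ≈ 50.737
Gain = 20 log₁₀(50.737) ≈ 34.11 dB
∠G = 11.31° − 5.71° = 5.60°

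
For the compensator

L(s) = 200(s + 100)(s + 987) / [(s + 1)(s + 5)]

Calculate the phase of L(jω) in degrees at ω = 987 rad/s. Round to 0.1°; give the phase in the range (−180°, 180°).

-50.4°

At s = jω = j987:
zero (s+100): 100 + j987 → |·| = √(100²+987²) = √984169 ≈ 992.05, ∠ = arctan(987/100) ≈ 84.21°
zero (s+987): 987 + j987 → |·| = √(987²+987²) = √1948338 ≈ 1395.8, ∠ = arctan(987/987) ≈ 45.00°
pole (s+1): 1 + j987 → |·| = √(1²+987²) = √974170 ≈ 987, ∠ = arctan(987/1) ≈ 89.94°
pole (s+5): 5 + j987 → |·| = √(5²+987²) = √974194 ≈ 987.01, ∠ = arctan(987/5) ≈ 89.71°
∠L = 129.21° − 179.65° = -50.44°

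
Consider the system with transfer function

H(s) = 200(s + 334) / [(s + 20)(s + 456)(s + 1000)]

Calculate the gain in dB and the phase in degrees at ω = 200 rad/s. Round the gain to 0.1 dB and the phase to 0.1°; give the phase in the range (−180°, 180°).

-62.4 dB, -88.4°

At s = jω = j200:
zero (s+334): 334 + j200 → |·| = √(334²+200²) = √151556 ≈ 389.3, ∠ = arctan(200/334) ≈ 30.91°
pole (s+20): 20 + j200 → |·| = √(20²+200²) = √40400 ≈ 201, ∠ = arctan(200/20) ≈ 84.29°
pole (s+456): 456 + j200 → |·| = √(456²+200²) = √247936 ≈ 497.93, ∠ = arctan(200/456) ≈ 23.68°
pole (s+1000): 1000 + j200 → |·| = √(1000²+200²) = √1040000 ≈ 1019.8, ∠ = arctan(200/1000) ≈ 11.31°
|H| = 200 · 389.3 / 1.0207e+08 ≈ 0.00076281
Gain = 20 log₁₀(0.00076281) ≈ -62.35 dB
∠H = 30.91° − 119.28° = -88.37°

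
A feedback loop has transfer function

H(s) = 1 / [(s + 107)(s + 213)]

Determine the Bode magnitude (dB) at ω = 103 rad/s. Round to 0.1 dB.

-90.9 dB

At s = jω = j103:
pole (s+107): 107 + j103 → |·| = √(107²+103²) = √22058 ≈ 148.52, ∠ = arctan(103/107) ≈ 43.91°
pole (s+213): 213 + j103 → |·| = √(213²+103²) = √55978 ≈ 236.6, ∠ = arctan(103/213) ≈ 25.81°
|H| = 1 / 35140 ≈ 2.8458e-05
Gain = 20 log₁₀(2.8458e-05) ≈ -90.92 dB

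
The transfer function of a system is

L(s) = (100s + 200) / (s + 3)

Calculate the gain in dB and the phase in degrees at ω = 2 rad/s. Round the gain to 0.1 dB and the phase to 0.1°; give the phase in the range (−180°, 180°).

37.9 dB, 11.3°

Substitute s = j2:
Numerator: 100(j2) + 200 = 200 + j200
Denominator: (j2) + 3 = 3 + j2
|N| = √(200² + 200²) ≈ 282.84, ∠N ≈ 45.00°
|D| = √(3² + 2²) ≈ 3.6056, ∠D ≈ 33.69°
|L| = 282.84 / 3.6056 ≈ 78.445
Gain = 20 log₁₀(78.445) ≈ 37.89 dB
∠L = 45.00° − 33.69° = 11.31°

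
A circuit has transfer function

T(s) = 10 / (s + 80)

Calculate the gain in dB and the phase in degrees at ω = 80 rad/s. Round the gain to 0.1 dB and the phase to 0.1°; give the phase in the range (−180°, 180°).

Substitute s = j80:
Numerator: 10 = 10 + j0
Denominator: (j80) + 80 = 80 + j80
|N| = √(10² + 0²) ≈ 10, ∠N ≈ 0.00°
|D| = √(80² + 80²) ≈ 113.14, ∠D ≈ 45.00°
|T| = 10 / 113.14 ≈ 0.088386
Gain = 20 log₁₀(0.088386) ≈ -21.07 dB
∠T = 0.00° − 45.00° = -45.00°

-21.1 dB, -45.0°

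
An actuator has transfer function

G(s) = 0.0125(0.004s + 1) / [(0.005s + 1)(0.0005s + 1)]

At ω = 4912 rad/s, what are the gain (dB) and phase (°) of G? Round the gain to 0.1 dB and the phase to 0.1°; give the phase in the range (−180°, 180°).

-48.5 dB, -68.4°

At ω = 4912 rad/s:
zero (1 + j4912·0.004) = 1 + j19.648 → |·| ≈ 19.673, ∠ ≈ 87.09°
pole (1 + j4912·0.005) = 1 + j24.56 → |·| ≈ 24.58, ∠ ≈ 87.67°
pole (1 + j4912·0.0005) = 1 + j2.456 → |·| ≈ 2.6518, ∠ ≈ 67.85°
|G| = 0.0125 · 19.673 / (24.58 · 2.6518) ≈ 0.0037727
Gain = 20 log₁₀(0.0037727) ≈ -48.47 dB
∠G = (87.09°) − (87.67° + 67.85°) = -68.43°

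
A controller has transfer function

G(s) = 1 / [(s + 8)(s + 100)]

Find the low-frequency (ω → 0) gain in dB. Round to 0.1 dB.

G(0) = 1 / (8·100) = 0.00125
20 log₁₀(0.00125) ≈ -58.06 dB

-58.1 dB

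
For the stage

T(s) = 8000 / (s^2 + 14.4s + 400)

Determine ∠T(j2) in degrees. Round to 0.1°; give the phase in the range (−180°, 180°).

At s = jω = j2:
quadratic: (j2)² + 14.4·j2 + 400 = 396 + j28.8 → |·| ≈ 397.05, ∠ ≈ 4.16°
∠T = 0.00° − 4.16° = -4.16°

-4.2°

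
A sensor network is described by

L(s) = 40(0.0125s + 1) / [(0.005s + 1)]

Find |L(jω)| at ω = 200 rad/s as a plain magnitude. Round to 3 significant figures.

At ω = 200 rad/s:
zero (1 + j200·0.0125) = 1 + j2.5 → |·| ≈ 2.6926, ∠ ≈ 68.20°
pole (1 + j200·0.005) = 1 + j1 → |·| ≈ 1.4142, ∠ ≈ 45.00°
|L| = 40 · 2.6926 / (1.4142) ≈ 76.159

76.2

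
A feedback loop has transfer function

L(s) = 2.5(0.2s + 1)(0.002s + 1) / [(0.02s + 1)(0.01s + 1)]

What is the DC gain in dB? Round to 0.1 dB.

L(0) = 2.5 · 1 / 1 = 2.5
20 log₁₀(2.5) ≈ 7.96 dB

8.0 dB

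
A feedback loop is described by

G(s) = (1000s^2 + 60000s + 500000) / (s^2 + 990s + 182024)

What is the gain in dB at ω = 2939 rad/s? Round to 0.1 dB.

Substitute s = j2939:
Numerator: 1000(j2939)^2 + 60000(j2939) + 500000 = -8637221000 + j176340000
Denominator: (j2939)^2 + 990(j2939) + 182024 = -8455697 + j2909610
|N| = √(8637221000² + 176340000²) ≈ 8.639e+09, ∠N ≈ 178.83°
|D| = √(8455697² + 2909610²) ≈ 8.9423e+06, ∠D ≈ 161.01°
|G| = 8.639e+09 / 8.9423e+06 ≈ 966.08
Gain = 20 log₁₀(966.08) ≈ 59.70 dB

59.7 dB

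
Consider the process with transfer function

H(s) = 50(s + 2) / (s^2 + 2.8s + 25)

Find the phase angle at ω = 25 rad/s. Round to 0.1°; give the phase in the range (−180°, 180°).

At s = jω = j25:
zero (s+2): 2 + j25 → |·| = √(2²+25²) = √629 ≈ 25.08, ∠ = arctan(25/2) ≈ 85.43°
quadratic: (j25)² + 2.8·j25 + 25 = -600 + j70 → |·| ≈ 604.07, ∠ ≈ 173.35°
∠H = 85.43° − 173.35° = -87.92°

-87.9°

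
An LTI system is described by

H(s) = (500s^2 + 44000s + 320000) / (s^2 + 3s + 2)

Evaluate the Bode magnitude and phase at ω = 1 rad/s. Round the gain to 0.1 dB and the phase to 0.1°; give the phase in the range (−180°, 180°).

100.2 dB, -63.7°

Substitute s = j1:
Numerator: 500(j1)^2 + 44000(j1) + 320000 = 319500 + j44000
Denominator: (j1)^2 + 3(j1) + 2 = 1 + j3
|N| = √(319500² + 44000²) ≈ 3.2252e+05, ∠N ≈ 7.84°
|D| = √(1² + 3²) ≈ 3.1623, ∠D ≈ 71.57°
|H| = 3.2252e+05 / 3.1623 ≈ 1.0199e+05
Gain = 20 log₁₀(1.0199e+05) ≈ 100.17 dB
∠H = 7.84° − 71.57° = -63.73°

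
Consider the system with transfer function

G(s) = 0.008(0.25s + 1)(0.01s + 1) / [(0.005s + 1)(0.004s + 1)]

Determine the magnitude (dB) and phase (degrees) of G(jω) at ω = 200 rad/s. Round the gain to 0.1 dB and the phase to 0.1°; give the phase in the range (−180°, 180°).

-6.1 dB, 68.6°

At ω = 200 rad/s:
zero (1 + j200·0.25) = 1 + j50 → |·| ≈ 50.01, ∠ ≈ 88.85°
zero (1 + j200·0.01) = 1 + j2 → |·| ≈ 2.2361, ∠ ≈ 63.43°
pole (1 + j200·0.005) = 1 + j1 → |·| ≈ 1.4142, ∠ ≈ 45.00°
pole (1 + j200·0.004) = 1 + j0.8 → |·| ≈ 1.2806, ∠ ≈ 38.66°
|G| = 0.008 · 50.01 · 2.2361 / (1.4142 · 1.2806) ≈ 0.49398
Gain = 20 log₁₀(0.49398) ≈ -6.13 dB
∠G = (88.85° + 63.43°) − (45.00° + 38.66°) = 68.62°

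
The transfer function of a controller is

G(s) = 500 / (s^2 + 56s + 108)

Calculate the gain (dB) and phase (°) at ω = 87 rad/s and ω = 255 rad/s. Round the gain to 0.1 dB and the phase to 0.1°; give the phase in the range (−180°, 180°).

ω = 87: -25.0 dB, -146.9°; ω = 255: -42.5 dB, -167.6°

Substitute s = j87:
Numerator: 500 = 500 + j0
Denominator: (j87)^2 + 56(j87) + 108 = -7461 + j4872
|N| = √(500² + 0²) ≈ 500, ∠N ≈ 0.00°
|D| = √(7461² + 4872²) ≈ 8910.8, ∠D ≈ 146.86°
|G| = 500 / 8910.8 ≈ 0.056112
Gain = 20 log₁₀(0.056112) ≈ -25.02 dB
∠G = 0.00° − 146.86° = -146.86°

Substitute s = j255:
Numerator: 500 = 500 + j0
Denominator: (j255)^2 + 56(j255) + 108 = -64917 + j14280
|N| = √(500² + 0²) ≈ 500, ∠N ≈ 0.00°
|D| = √(64917² + 14280²) ≈ 66469, ∠D ≈ 167.59°
|G| = 500 / 66469 ≈ 0.0075223
Gain = 20 log₁₀(0.0075223) ≈ -42.47 dB
∠G = 0.00° − 167.59° = -167.59°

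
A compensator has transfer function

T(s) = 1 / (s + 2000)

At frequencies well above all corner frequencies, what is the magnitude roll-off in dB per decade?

-20 dB/decade

Each pole contributes −20 dB/decade at high frequency; each zero contributes +20 dB/decade.
Net: 0 zero(s) − 1 pole(s) → -20 dB/decade.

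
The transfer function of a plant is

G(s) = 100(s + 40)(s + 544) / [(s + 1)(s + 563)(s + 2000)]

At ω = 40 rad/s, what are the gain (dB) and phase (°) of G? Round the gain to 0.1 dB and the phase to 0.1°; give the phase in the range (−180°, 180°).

-23.3 dB, -44.6°

At s = jω = j40:
zero (s+40): 40 + j40 → |·| = √(40²+40²) = √3200 ≈ 56.569, ∠ = arctan(40/40) ≈ 45.00°
zero (s+544): 544 + j40 → |·| = √(544²+40²) = √297536 ≈ 545.47, ∠ = arctan(40/544) ≈ 4.21°
pole (s+1): 1 + j40 → |·| = √(1²+40²) = √1601 ≈ 40.012, ∠ = arctan(40/1) ≈ 88.57°
pole (s+563): 563 + j40 → |·| = √(563²+40²) = √318569 ≈ 564.42, ∠ = arctan(40/563) ≈ 4.06°
pole (s+2000): 2000 + j40 → |·| = √(2000²+40²) = √4001600 ≈ 2000.4, ∠ = arctan(40/2000) ≈ 1.15°
|G| = 100 · 30857 / 4.5176e+07 ≈ 0.068304
Gain = 20 log₁₀(0.068304) ≈ -23.31 dB
∠G = 49.21° − 93.78° = -44.57°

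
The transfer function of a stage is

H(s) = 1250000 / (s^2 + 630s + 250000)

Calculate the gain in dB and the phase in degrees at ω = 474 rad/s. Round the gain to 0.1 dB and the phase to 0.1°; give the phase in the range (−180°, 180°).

12.4 dB, -85.2°

At s = jω = j474:
quadratic: (j474)² + 630·j474 + 250000 = 25324 + j298620 → |·| ≈ 2.9969e+05, ∠ ≈ 85.15°
|H| = 1250000 / 2.9969e+05 ≈ 4.171
Gain = 20 log₁₀(4.171) ≈ 12.40 dB
∠H = 0.00° − 85.15° = -85.15°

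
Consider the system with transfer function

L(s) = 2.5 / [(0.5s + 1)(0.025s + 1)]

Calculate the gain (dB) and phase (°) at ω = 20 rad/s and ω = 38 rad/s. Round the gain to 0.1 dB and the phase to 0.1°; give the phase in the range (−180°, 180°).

ω = 20: -13.1 dB, -110.9°; ω = 38: -20.4 dB, -130.5°

At ω = 20 rad/s:
pole (1 + j20·0.5) = 1 + j10 → |·| ≈ 10.05, ∠ ≈ 84.29°
pole (1 + j20·0.025) = 1 + j0.5 → |·| ≈ 1.118, ∠ ≈ 26.57°
|L| = 2.5 · 1 / (10.05 · 1.118) ≈ 0.2225
Gain = 20 log₁₀(0.2225) ≈ -13.05 dB
∠L = (0°) − (84.29° + 26.57°) = -110.86°

At ω = 38 rad/s:
pole (1 + j38·0.5) = 1 + j19 → |·| ≈ 19.026, ∠ ≈ 86.99°
pole (1 + j38·0.025) = 1 + j0.95 → |·| ≈ 1.3793, ∠ ≈ 43.53°
|L| = 2.5 · 1 / (19.026 · 1.3793) ≈ 0.095265
Gain = 20 log₁₀(0.095265) ≈ -20.42 dB
∠L = (0°) − (86.99° + 43.53°) = -130.52°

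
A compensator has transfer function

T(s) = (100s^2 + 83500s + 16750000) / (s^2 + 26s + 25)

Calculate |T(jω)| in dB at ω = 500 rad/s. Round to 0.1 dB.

44.6 dB

Substitute s = j500:
Numerator: 100(j500)^2 + 83500(j500) + 16750000 = -8250000 + j41750000
Denominator: (j500)^2 + 26(j500) + 25 = -249975 + j13000
|N| = √(8250000² + 41750000²) ≈ 4.2557e+07, ∠N ≈ 101.18°
|D| = √(249975² + 13000²) ≈ 2.5031e+05, ∠D ≈ 177.02°
|T| = 4.2557e+07 / 2.5031e+05 ≈ 170.02
Gain = 20 log₁₀(170.02) ≈ 44.61 dB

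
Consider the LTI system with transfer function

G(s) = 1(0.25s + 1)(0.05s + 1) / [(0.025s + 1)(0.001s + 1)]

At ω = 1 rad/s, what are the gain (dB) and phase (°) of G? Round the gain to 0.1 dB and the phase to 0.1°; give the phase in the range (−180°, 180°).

At ω = 1 rad/s:
zero (1 + j1·0.25) = 1 + j0.25 → |·| ≈ 1.0308, ∠ ≈ 14.04°
zero (1 + j1·0.05) = 1 + j0.05 → |·| ≈ 1.0012, ∠ ≈ 2.86°
pole (1 + j1·0.025) = 1 + j0.025 → |·| ≈ 1.0003, ∠ ≈ 1.43°
pole (1 + j1·0.001) = 1 + j0.001 → |·| ≈ 1, ∠ ≈ 0.06°
|G| = 1 · 1.0308 · 1.0012 / (1.0003 · 1) ≈ 1.0317
Gain = 20 log₁₀(1.0317) ≈ 0.27 dB
∠G = (14.04° + 2.86°) − (1.43° + 0.06°) = 15.41°

0.3 dB, 15.4°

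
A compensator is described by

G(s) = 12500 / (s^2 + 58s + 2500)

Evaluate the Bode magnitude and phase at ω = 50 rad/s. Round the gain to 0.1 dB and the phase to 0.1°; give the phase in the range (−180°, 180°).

12.7 dB, -90.0°

At s = jω = j50:
quadratic: (j50)² + 58·j50 + 2500 = 0 + j2900 → |·| ≈ 2900, ∠ ≈ 90.00°
|G| = 12500 / 2900 ≈ 4.3103
Gain = 20 log₁₀(4.3103) ≈ 12.69 dB
∠G = 0.00° − 90.00° = -90.00°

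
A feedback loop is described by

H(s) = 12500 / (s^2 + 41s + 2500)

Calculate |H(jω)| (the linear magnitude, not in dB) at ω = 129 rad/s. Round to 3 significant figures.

At s = jω = j129:
quadratic: (j129)² + 41·j129 + 2500 = -14141 + j5289 → |·| ≈ 15098, ∠ ≈ 159.49°
|H| = 12500 / 15098 ≈ 0.82792

0.828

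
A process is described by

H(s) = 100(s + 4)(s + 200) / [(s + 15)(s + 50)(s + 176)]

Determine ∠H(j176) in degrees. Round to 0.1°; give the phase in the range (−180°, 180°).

-74.2°

At s = jω = j176:
zero (s+4): 4 + j176 → |·| = √(4²+176²) = √30992 ≈ 176.05, ∠ = arctan(176/4) ≈ 88.70°
zero (s+200): 200 + j176 → |·| = √(200²+176²) = √70976 ≈ 266.41, ∠ = arctan(176/200) ≈ 41.35°
pole (s+15): 15 + j176 → |·| = √(15²+176²) = √31201 ≈ 176.64, ∠ = arctan(176/15) ≈ 85.13°
pole (s+50): 50 + j176 → |·| = √(50²+176²) = √33476 ≈ 182.96, ∠ = arctan(176/50) ≈ 74.14°
pole (s+176): 176 + j176 → |·| = √(176²+176²) = √61952 ≈ 248.9, ∠ = arctan(176/176) ≈ 45.00°
∠H = 130.05° − 204.27° = -74.22°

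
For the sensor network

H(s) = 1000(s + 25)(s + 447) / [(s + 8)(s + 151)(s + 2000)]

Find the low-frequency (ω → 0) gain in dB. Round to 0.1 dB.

13.3 dB

H(0) = 1000·25·447 / (8·151·2000) ≈ 4.6254
20 log₁₀(4.6254) ≈ 13.30 dB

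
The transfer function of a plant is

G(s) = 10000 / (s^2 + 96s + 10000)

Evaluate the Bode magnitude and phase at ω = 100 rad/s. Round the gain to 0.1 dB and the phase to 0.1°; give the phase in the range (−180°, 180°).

At s = jω = j100:
quadratic: (j100)² + 96·j100 + 10000 = 0 + j9600 → |·| ≈ 9600, ∠ ≈ 90.00°
|G| = 10000 / 9600 ≈ 1.0417
Gain = 20 log₁₀(1.0417) ≈ 0.35 dB
∠G = 0.00° − 90.00° = -90.00°

0.4 dB, -90.0°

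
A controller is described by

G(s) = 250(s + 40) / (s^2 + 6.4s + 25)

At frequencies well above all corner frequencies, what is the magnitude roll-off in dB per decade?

-20 dB/decade

Each pole contributes −20 dB/decade at high frequency; each zero contributes +20 dB/decade.
Net: 1 zero(s) − 2 pole(s) → -20 dB/decade.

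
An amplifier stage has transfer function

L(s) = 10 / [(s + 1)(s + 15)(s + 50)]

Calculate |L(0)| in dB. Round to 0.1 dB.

-37.5 dB

L(0) = 10 / (1·15·50) ≈ 0.013333
20 log₁₀(0.013333) ≈ -37.50 dB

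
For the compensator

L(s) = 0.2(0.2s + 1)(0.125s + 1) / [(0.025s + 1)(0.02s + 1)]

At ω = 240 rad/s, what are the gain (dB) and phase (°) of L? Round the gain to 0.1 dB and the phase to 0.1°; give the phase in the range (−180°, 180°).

19.7 dB, 18.1°

At ω = 240 rad/s:
zero (1 + j240·0.2) = 1 + j48 → |·| ≈ 48.01, ∠ ≈ 88.81°
zero (1 + j240·0.125) = 1 + j30 → |·| ≈ 30.017, ∠ ≈ 88.09°
pole (1 + j240·0.025) = 1 + j6 → |·| ≈ 6.0828, ∠ ≈ 80.54°
pole (1 + j240·0.02) = 1 + j4.8 → |·| ≈ 4.9031, ∠ ≈ 78.23°
|L| = 0.2 · 48.01 · 30.017 / (6.0828 · 4.9031) ≈ 9.664
Gain = 20 log₁₀(9.664) ≈ 19.70 dB
∠L = (88.81° + 88.09°) − (80.54° + 78.23°) = 18.13°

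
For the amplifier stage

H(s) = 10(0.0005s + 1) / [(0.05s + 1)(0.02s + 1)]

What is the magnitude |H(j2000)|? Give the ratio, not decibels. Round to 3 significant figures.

At ω = 2000 rad/s:
zero (1 + j2000·0.0005) = 1 + j1 → |·| ≈ 1.4142, ∠ ≈ 45.00°
pole (1 + j2000·0.05) = 1 + j100 → |·| ≈ 100, ∠ ≈ 89.43°
pole (1 + j2000·0.02) = 1 + j40 → |·| ≈ 40.012, ∠ ≈ 88.57°
|H| = 10 · 1.4142 / (100 · 40.012) ≈ 0.0035344

0.00353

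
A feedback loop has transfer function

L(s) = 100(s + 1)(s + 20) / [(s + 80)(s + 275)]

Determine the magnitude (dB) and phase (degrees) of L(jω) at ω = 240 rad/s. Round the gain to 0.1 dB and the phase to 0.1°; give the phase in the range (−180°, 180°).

35.9 dB, 62.3°

At s = jω = j240:
zero (s+1): 1 + j240 → |·| = √(1²+240²) = √57601 ≈ 240, ∠ = arctan(240/1) ≈ 89.76°
zero (s+20): 20 + j240 → |·| = √(20²+240²) = √58000 ≈ 240.83, ∠ = arctan(240/20) ≈ 85.24°
pole (s+80): 80 + j240 → |·| = √(80²+240²) = √64000 ≈ 252.98, ∠ = arctan(240/80) ≈ 71.57°
pole (s+275): 275 + j240 → |·| = √(275²+240²) = √133225 ≈ 365, ∠ = arctan(240/275) ≈ 41.11°
|L| = 100 · 57799 / 92338 ≈ 62.595
Gain = 20 log₁₀(62.595) ≈ 35.93 dB
∠L = 175.00° − 112.68° = 62.32°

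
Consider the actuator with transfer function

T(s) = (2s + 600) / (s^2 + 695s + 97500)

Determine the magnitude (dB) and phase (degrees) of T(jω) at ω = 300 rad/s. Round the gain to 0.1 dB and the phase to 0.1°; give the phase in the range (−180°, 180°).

-47.8 dB, -42.9°

Substitute s = j300:
Numerator: 2(j300) + 600 = 600 + j600
Denominator: (j300)^2 + 695(j300) + 97500 = 7500 + j208500
|N| = √(600² + 600²) ≈ 848.53, ∠N ≈ 45.00°
|D| = √(7500² + 208500²) ≈ 2.0863e+05, ∠D ≈ 87.94°
|T| = 848.53 / 2.0863e+05 ≈ 0.0040672
Gain = 20 log₁₀(0.0040672) ≈ -47.81 dB
∠T = 45.00° − 87.94° = -42.94°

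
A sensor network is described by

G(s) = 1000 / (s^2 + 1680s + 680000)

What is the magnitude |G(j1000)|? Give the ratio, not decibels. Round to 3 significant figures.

Substitute s = j1000:
Numerator: 1000 = 1000 + j0
Denominator: (j1000)^2 + 1680(j1000) + 680000 = -320000 + j1680000
|N| = √(1000² + 0²) ≈ 1000, ∠N ≈ 0.00°
|D| = √(320000² + 1680000²) ≈ 1.7102e+06, ∠D ≈ 100.78°
|G| = 1000 / 1.7102e+06 ≈ 0.00058473

0.000585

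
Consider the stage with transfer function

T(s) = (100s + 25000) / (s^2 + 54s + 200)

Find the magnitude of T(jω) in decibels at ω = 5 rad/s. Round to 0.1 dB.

Substitute s = j5:
Numerator: 100(j5) + 25000 = 25000 + j500
Denominator: (j5)^2 + 54(j5) + 200 = 175 + j270
|N| = √(25000² + 500²) ≈ 25005, ∠N ≈ 1.15°
|D| = √(175² + 270²) ≈ 321.75, ∠D ≈ 57.05°
|T| = 25005 / 321.75 ≈ 77.716
Gain = 20 log₁₀(77.716) ≈ 37.81 dB

37.8 dB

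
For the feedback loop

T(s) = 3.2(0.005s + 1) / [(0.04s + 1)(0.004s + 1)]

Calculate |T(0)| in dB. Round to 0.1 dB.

10.1 dB

T(0) = 3.2 · 1 / 1 = 3.2
20 log₁₀(3.2) ≈ 10.10 dB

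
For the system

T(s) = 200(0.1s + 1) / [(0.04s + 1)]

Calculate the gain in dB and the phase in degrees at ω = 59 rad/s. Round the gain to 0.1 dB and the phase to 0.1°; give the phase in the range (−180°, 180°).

53.4 dB, 13.3°

At ω = 59 rad/s:
zero (1 + j59·0.1) = 1 + j5.9 → |·| ≈ 5.9841, ∠ ≈ 80.38°
pole (1 + j59·0.04) = 1 + j2.36 → |·| ≈ 2.5631, ∠ ≈ 67.04°
|T| = 200 · 5.9841 / (2.5631) ≈ 466.94
Gain = 20 log₁₀(466.94) ≈ 53.39 dB
∠T = (80.38°) − (67.04°) = 13.34°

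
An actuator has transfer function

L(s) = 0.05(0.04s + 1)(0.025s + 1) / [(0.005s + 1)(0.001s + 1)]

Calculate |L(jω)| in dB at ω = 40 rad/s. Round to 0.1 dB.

-17.7 dB

At ω = 40 rad/s:
zero (1 + j40·0.04) = 1 + j1.6 → |·| ≈ 1.8868, ∠ ≈ 57.99°
zero (1 + j40·0.025) = 1 + j1 → |·| ≈ 1.4142, ∠ ≈ 45.00°
pole (1 + j40·0.005) = 1 + j0.2 → |·| ≈ 1.0198, ∠ ≈ 11.31°
pole (1 + j40·0.001) = 1 + j0.04 → |·| ≈ 1.0008, ∠ ≈ 2.29°
|L| = 0.05 · 1.8868 · 1.4142 / (1.0198 · 1.0008) ≈ 0.13072
Gain = 20 log₁₀(0.13072) ≈ -17.67 dB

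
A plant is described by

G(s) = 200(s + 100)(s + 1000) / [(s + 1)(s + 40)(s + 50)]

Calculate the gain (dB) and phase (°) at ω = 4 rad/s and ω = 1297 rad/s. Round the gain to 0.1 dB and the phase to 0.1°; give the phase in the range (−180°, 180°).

ω = 4: 67.6 dB, -83.7°; ω = 1297: -14.2 dB, -128.0°

At s = jω = j4:
zero (s+100): 100 + j4 → |·| = √(100²+4²) = √10016 ≈ 100.08, ∠ = arctan(4/100) ≈ 2.29°
zero (s+1000): 1000 + j4 → |·| = √(1000²+4²) = √1000016 ≈ 1000, ∠ = arctan(4/1000) ≈ 0.23°
pole (s+1): 1 + j4 → |·| = √(1²+4²) = √17 ≈ 4.1231, ∠ = arctan(4/1) ≈ 75.96°
pole (s+40): 40 + j4 → |·| = √(40²+4²) = √1616 ≈ 40.2, ∠ = arctan(4/40) ≈ 5.71°
pole (s+50): 50 + j4 → |·| = √(50²+4²) = √2516 ≈ 50.16, ∠ = arctan(4/50) ≈ 4.57°
|G| = 200 · 1.0008e+05 / 8314 ≈ 2407.5
Gain = 20 log₁₀(2407.5) ≈ 67.63 dB
∠G = 2.52° − 86.24° = -83.72°

At s = jω = j1297:
zero (s+100): 100 + j1297 → |·| = √(100²+1297²) = √1692209 ≈ 1300.8, ∠ = arctan(1297/100) ≈ 85.59°
zero (s+1000): 1000 + j1297 → |·| = √(1000²+1297²) = √2682209 ≈ 1637.7, ∠ = arctan(1297/1000) ≈ 52.37°
pole (s+1): 1 + j1297 → |·| = √(1²+1297²) = √1682210 ≈ 1297, ∠ = arctan(1297/1) ≈ 89.96°
pole (s+40): 40 + j1297 → |·| = √(40²+1297²) = √1683809 ≈ 1297.6, ∠ = arctan(1297/40) ≈ 88.23°
pole (s+50): 50 + j1297 → |·| = √(50²+1297²) = √1684709 ≈ 1298, ∠ = arctan(1297/50) ≈ 87.79°
|G| = 200 · 2.1303e+06 / 2.1845e+09 ≈ 0.19504
Gain = 20 log₁₀(0.19504) ≈ -14.20 dB
∠G = 137.96° − 265.98° = -128.02°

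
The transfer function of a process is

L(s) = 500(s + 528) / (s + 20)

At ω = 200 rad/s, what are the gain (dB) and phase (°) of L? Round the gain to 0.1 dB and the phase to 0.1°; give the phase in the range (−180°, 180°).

At s = jω = j200:
zero (s+528): 528 + j200 → |·| = √(528²+200²) = √318784 ≈ 564.61, ∠ = arctan(200/528) ≈ 20.75°
pole (s+20): 20 + j200 → |·| = √(20²+200²) = √40400 ≈ 201, ∠ = arctan(200/20) ≈ 84.29°
|L| = 500 · 564.61 / 201 ≈ 1404.5
Gain = 20 log₁₀(1404.5) ≈ 62.95 dB
∠L = 20.75° − 84.29° = -63.54°

63.0 dB, -63.5°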